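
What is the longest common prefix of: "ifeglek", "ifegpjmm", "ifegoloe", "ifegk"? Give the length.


Words: ifeglek, ifegpjmm, ifegoloe, ifegk
  Position 0: all 'i' => match
  Position 1: all 'f' => match
  Position 2: all 'e' => match
  Position 3: all 'g' => match
  Position 4: ('l', 'p', 'o', 'k') => mismatch, stop
LCP = "ifeg" (length 4)

4


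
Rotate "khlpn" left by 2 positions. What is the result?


Input: "khlpn", rotate left by 2
First 2 characters: "kh"
Remaining characters: "lpn"
Concatenate remaining + first: "lpn" + "kh" = "lpnkh"

lpnkh


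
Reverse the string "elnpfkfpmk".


Input: elnpfkfpmk
Reading characters right to left:
  Position 9: 'k'
  Position 8: 'm'
  Position 7: 'p'
  Position 6: 'f'
  Position 5: 'k'
  Position 4: 'f'
  Position 3: 'p'
  Position 2: 'n'
  Position 1: 'l'
  Position 0: 'e'
Reversed: kmpfkfpnle

kmpfkfpnle


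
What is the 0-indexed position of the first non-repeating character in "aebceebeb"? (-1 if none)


Input: aebceebeb
Character frequencies:
  'a': 1
  'b': 3
  'c': 1
  'e': 4
Scanning left to right for freq == 1:
  Position 0 ('a'): unique! => answer = 0

0


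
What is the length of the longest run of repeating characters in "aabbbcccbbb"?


Input: "aabbbcccbbb"
Scanning for longest run:
  Position 1 ('a'): continues run of 'a', length=2
  Position 2 ('b'): new char, reset run to 1
  Position 3 ('b'): continues run of 'b', length=2
  Position 4 ('b'): continues run of 'b', length=3
  Position 5 ('c'): new char, reset run to 1
  Position 6 ('c'): continues run of 'c', length=2
  Position 7 ('c'): continues run of 'c', length=3
  Position 8 ('b'): new char, reset run to 1
  Position 9 ('b'): continues run of 'b', length=2
  Position 10 ('b'): continues run of 'b', length=3
Longest run: 'b' with length 3

3


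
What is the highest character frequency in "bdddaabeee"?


Input: bdddaabeee
Character counts:
  'a': 2
  'b': 2
  'd': 3
  'e': 3
Maximum frequency: 3

3


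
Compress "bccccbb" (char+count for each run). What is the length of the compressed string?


Input: bccccbb
Runs:
  'b' x 1 => "b1"
  'c' x 4 => "c4"
  'b' x 2 => "b2"
Compressed: "b1c4b2"
Compressed length: 6

6


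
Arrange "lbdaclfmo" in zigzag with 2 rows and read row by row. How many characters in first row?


Zigzag "lbdaclfmo" into 2 rows:
Placing characters:
  'l' => row 0
  'b' => row 1
  'd' => row 0
  'a' => row 1
  'c' => row 0
  'l' => row 1
  'f' => row 0
  'm' => row 1
  'o' => row 0
Rows:
  Row 0: "ldcfo"
  Row 1: "balm"
First row length: 5

5


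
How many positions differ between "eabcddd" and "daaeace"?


Comparing "eabcddd" and "daaeace" position by position:
  Position 0: 'e' vs 'd' => DIFFER
  Position 1: 'a' vs 'a' => same
  Position 2: 'b' vs 'a' => DIFFER
  Position 3: 'c' vs 'e' => DIFFER
  Position 4: 'd' vs 'a' => DIFFER
  Position 5: 'd' vs 'c' => DIFFER
  Position 6: 'd' vs 'e' => DIFFER
Positions that differ: 6

6


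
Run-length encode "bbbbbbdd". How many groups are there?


Input: bbbbbbdd
Scanning for consecutive runs:
  Group 1: 'b' x 6 (positions 0-5)
  Group 2: 'd' x 2 (positions 6-7)
Total groups: 2

2


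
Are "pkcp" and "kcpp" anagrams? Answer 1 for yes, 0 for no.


Strings: "pkcp", "kcpp"
Sorted first:  ckpp
Sorted second: ckpp
Sorted forms match => anagrams

1


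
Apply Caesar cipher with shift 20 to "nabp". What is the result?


Caesar cipher: shift "nabp" by 20
  'n' (pos 13) + 20 = pos 7 = 'h'
  'a' (pos 0) + 20 = pos 20 = 'u'
  'b' (pos 1) + 20 = pos 21 = 'v'
  'p' (pos 15) + 20 = pos 9 = 'j'
Result: huvj

huvj


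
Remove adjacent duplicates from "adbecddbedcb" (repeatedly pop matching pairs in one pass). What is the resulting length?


Input: adbecddbedcb
Stack-based adjacent duplicate removal:
  Read 'a': push. Stack: a
  Read 'd': push. Stack: ad
  Read 'b': push. Stack: adb
  Read 'e': push. Stack: adbe
  Read 'c': push. Stack: adbec
  Read 'd': push. Stack: adbecd
  Read 'd': matches stack top 'd' => pop. Stack: adbec
  Read 'b': push. Stack: adbecb
  Read 'e': push. Stack: adbecbe
  Read 'd': push. Stack: adbecbed
  Read 'c': push. Stack: adbecbedc
  Read 'b': push. Stack: adbecbedcb
Final stack: "adbecbedcb" (length 10)

10


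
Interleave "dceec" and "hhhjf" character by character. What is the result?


Interleaving "dceec" and "hhhjf":
  Position 0: 'd' from first, 'h' from second => "dh"
  Position 1: 'c' from first, 'h' from second => "ch"
  Position 2: 'e' from first, 'h' from second => "eh"
  Position 3: 'e' from first, 'j' from second => "ej"
  Position 4: 'c' from first, 'f' from second => "cf"
Result: dhchehejcf

dhchehejcf


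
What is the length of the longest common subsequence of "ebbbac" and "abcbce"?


LCS of "ebbbac" and "abcbce"
DP table:
           a    b    c    b    c    e
      0    0    0    0    0    0    0
  e   0    0    0    0    0    0    1
  b   0    0    1    1    1    1    1
  b   0    0    1    1    2    2    2
  b   0    0    1    1    2    2    2
  a   0    1    1    1    2    2    2
  c   0    1    1    2    2    3    3
LCS length = dp[6][6] = 3

3


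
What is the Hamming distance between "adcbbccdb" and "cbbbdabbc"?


Comparing "adcbbccdb" and "cbbbdabbc" position by position:
  Position 0: 'a' vs 'c' => differ
  Position 1: 'd' vs 'b' => differ
  Position 2: 'c' vs 'b' => differ
  Position 3: 'b' vs 'b' => same
  Position 4: 'b' vs 'd' => differ
  Position 5: 'c' vs 'a' => differ
  Position 6: 'c' vs 'b' => differ
  Position 7: 'd' vs 'b' => differ
  Position 8: 'b' vs 'c' => differ
Total differences (Hamming distance): 8

8


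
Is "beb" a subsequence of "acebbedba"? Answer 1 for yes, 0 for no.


Check if "beb" is a subsequence of "acebbedba"
Greedy scan:
  Position 0 ('a'): no match needed
  Position 1 ('c'): no match needed
  Position 2 ('e'): no match needed
  Position 3 ('b'): matches sub[0] = 'b'
  Position 4 ('b'): no match needed
  Position 5 ('e'): matches sub[1] = 'e'
  Position 6 ('d'): no match needed
  Position 7 ('b'): matches sub[2] = 'b'
  Position 8 ('a'): no match needed
All 3 characters matched => is a subsequence

1


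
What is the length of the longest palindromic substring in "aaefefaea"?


Input: "aaefefaea"
Checking substrings for palindromes:
  [2:5] "efe" (len 3) => palindrome
  [3:6] "fef" (len 3) => palindrome
  [6:9] "aea" (len 3) => palindrome
  [0:2] "aa" (len 2) => palindrome
Longest palindromic substring: "efe" with length 3

3


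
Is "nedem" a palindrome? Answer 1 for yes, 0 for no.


Input: nedem
Reversed: meden
  Compare pos 0 ('n') with pos 4 ('m'): MISMATCH
  Compare pos 1 ('e') with pos 3 ('e'): match
Result: not a palindrome

0


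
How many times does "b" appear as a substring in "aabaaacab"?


Searching for "b" in "aabaaacab"
Scanning each position:
  Position 0: "a" => no
  Position 1: "a" => no
  Position 2: "b" => MATCH
  Position 3: "a" => no
  Position 4: "a" => no
  Position 5: "a" => no
  Position 6: "c" => no
  Position 7: "a" => no
  Position 8: "b" => MATCH
Total occurrences: 2

2


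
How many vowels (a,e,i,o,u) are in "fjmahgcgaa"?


Input: fjmahgcgaa
Checking each character:
  'f' at position 0: consonant
  'j' at position 1: consonant
  'm' at position 2: consonant
  'a' at position 3: vowel (running total: 1)
  'h' at position 4: consonant
  'g' at position 5: consonant
  'c' at position 6: consonant
  'g' at position 7: consonant
  'a' at position 8: vowel (running total: 2)
  'a' at position 9: vowel (running total: 3)
Total vowels: 3

3


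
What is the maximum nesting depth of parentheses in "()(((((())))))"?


Input: "()(((((())))))"
Tracking depth:
  Position 0 '(': depth becomes 1
  Position 1 ')': depth becomes 0
  Position 2 '(': depth becomes 1
  Position 3 '(': depth becomes 2
  Position 4 '(': depth becomes 3
  Position 5 '(': depth becomes 4
  Position 6 '(': depth becomes 5
  Position 7 '(': depth becomes 6
  Position 8 ')': depth becomes 5
  Position 9 ')': depth becomes 4
  Position 10 ')': depth becomes 3
  Position 11 ')': depth becomes 2
  Position 12 ')': depth becomes 1
  Position 13 ')': depth becomes 0
Maximum depth reached: 6

6


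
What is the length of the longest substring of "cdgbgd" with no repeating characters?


Input: "cdgbgd"
Sliding window (track last position of each char):
  Position 0 ('c'): window [0,0] length 1 -- new best
  Position 1 ('d'): window [0,1] length 2 -- new best
  Position 2 ('g'): window [0,2] length 3 -- new best
  Position 3 ('b'): window [0,3] length 4 -- new best
  Position 4 ('g'): repeat (last at 2), move window start to 3
  Position 4 ('g'): window [3,4] length 2
  Position 5 ('d'): window [3,5] length 3
Longest substring with no repeats: "cdgb" with length 4

4


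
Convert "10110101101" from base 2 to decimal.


Input: "10110101101" in base 2
Positional expansion:
  Digit '1' (value 1) x 2^10 = 1024
  Digit '0' (value 0) x 2^9 = 0
  Digit '1' (value 1) x 2^8 = 256
  Digit '1' (value 1) x 2^7 = 128
  Digit '0' (value 0) x 2^6 = 0
  Digit '1' (value 1) x 2^5 = 32
  Digit '0' (value 0) x 2^4 = 0
  Digit '1' (value 1) x 2^3 = 8
  Digit '1' (value 1) x 2^2 = 4
  Digit '0' (value 0) x 2^1 = 0
  Digit '1' (value 1) x 2^0 = 1
Sum = 1453

1453


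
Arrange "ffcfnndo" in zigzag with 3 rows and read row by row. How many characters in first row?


Zigzag "ffcfnndo" into 3 rows:
Placing characters:
  'f' => row 0
  'f' => row 1
  'c' => row 2
  'f' => row 1
  'n' => row 0
  'n' => row 1
  'd' => row 2
  'o' => row 1
Rows:
  Row 0: "fn"
  Row 1: "ffno"
  Row 2: "cd"
First row length: 2

2


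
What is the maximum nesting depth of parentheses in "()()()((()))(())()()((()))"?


Input: "()()()((()))(())()()((()))"
Tracking depth:
  Position 0 '(': depth becomes 1
  Position 1 ')': depth becomes 0
  Position 2 '(': depth becomes 1
  Position 3 ')': depth becomes 0
  Position 4 '(': depth becomes 1
  Position 5 ')': depth becomes 0
  Position 6 '(': depth becomes 1
  Position 7 '(': depth becomes 2
  Position 8 '(': depth becomes 3
  Position 9 ')': depth becomes 2
  Position 10 ')': depth becomes 1
  Position 11 ')': depth becomes 0
  Position 12 '(': depth becomes 1
  Position 13 '(': depth becomes 2
  Position 14 ')': depth becomes 1
  Position 15 ')': depth becomes 0
  Position 16 '(': depth becomes 1
  Position 17 ')': depth becomes 0
  Position 18 '(': depth becomes 1
  Position 19 ')': depth becomes 0
  Position 20 '(': depth becomes 1
  Position 21 '(': depth becomes 2
  Position 22 '(': depth becomes 3
  Position 23 ')': depth becomes 2
  Position 24 ')': depth becomes 1
  Position 25 ')': depth becomes 0
Maximum depth reached: 3

3


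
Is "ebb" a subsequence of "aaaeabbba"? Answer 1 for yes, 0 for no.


Check if "ebb" is a subsequence of "aaaeabbba"
Greedy scan:
  Position 0 ('a'): no match needed
  Position 1 ('a'): no match needed
  Position 2 ('a'): no match needed
  Position 3 ('e'): matches sub[0] = 'e'
  Position 4 ('a'): no match needed
  Position 5 ('b'): matches sub[1] = 'b'
  Position 6 ('b'): matches sub[2] = 'b'
  Position 7 ('b'): no match needed
  Position 8 ('a'): no match needed
All 3 characters matched => is a subsequence

1


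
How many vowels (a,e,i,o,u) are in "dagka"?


Input: dagka
Checking each character:
  'd' at position 0: consonant
  'a' at position 1: vowel (running total: 1)
  'g' at position 2: consonant
  'k' at position 3: consonant
  'a' at position 4: vowel (running total: 2)
Total vowels: 2

2


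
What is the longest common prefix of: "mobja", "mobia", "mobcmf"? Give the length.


Words: mobja, mobia, mobcmf
  Position 0: all 'm' => match
  Position 1: all 'o' => match
  Position 2: all 'b' => match
  Position 3: ('j', 'i', 'c') => mismatch, stop
LCP = "mob" (length 3)

3


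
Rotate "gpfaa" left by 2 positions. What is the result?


Input: "gpfaa", rotate left by 2
First 2 characters: "gp"
Remaining characters: "faa"
Concatenate remaining + first: "faa" + "gp" = "faagp"

faagp


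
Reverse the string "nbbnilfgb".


Input: nbbnilfgb
Reading characters right to left:
  Position 8: 'b'
  Position 7: 'g'
  Position 6: 'f'
  Position 5: 'l'
  Position 4: 'i'
  Position 3: 'n'
  Position 2: 'b'
  Position 1: 'b'
  Position 0: 'n'
Reversed: bgflinbbn

bgflinbbn


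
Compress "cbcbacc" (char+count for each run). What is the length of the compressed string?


Input: cbcbacc
Runs:
  'c' x 1 => "c1"
  'b' x 1 => "b1"
  'c' x 1 => "c1"
  'b' x 1 => "b1"
  'a' x 1 => "a1"
  'c' x 2 => "c2"
Compressed: "c1b1c1b1a1c2"
Compressed length: 12

12


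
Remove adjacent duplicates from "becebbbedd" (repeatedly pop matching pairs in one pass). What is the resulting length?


Input: becebbbedd
Stack-based adjacent duplicate removal:
  Read 'b': push. Stack: b
  Read 'e': push. Stack: be
  Read 'c': push. Stack: bec
  Read 'e': push. Stack: bece
  Read 'b': push. Stack: beceb
  Read 'b': matches stack top 'b' => pop. Stack: bece
  Read 'b': push. Stack: beceb
  Read 'e': push. Stack: becebe
  Read 'd': push. Stack: becebed
  Read 'd': matches stack top 'd' => pop. Stack: becebe
Final stack: "becebe" (length 6)

6


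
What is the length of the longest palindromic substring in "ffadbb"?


Input: "ffadbb"
Checking substrings for palindromes:
  [0:2] "ff" (len 2) => palindrome
  [4:6] "bb" (len 2) => palindrome
Longest palindromic substring: "ff" with length 2

2


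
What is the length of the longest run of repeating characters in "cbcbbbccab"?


Input: "cbcbbbccab"
Scanning for longest run:
  Position 1 ('b'): new char, reset run to 1
  Position 2 ('c'): new char, reset run to 1
  Position 3 ('b'): new char, reset run to 1
  Position 4 ('b'): continues run of 'b', length=2
  Position 5 ('b'): continues run of 'b', length=3
  Position 6 ('c'): new char, reset run to 1
  Position 7 ('c'): continues run of 'c', length=2
  Position 8 ('a'): new char, reset run to 1
  Position 9 ('b'): new char, reset run to 1
Longest run: 'b' with length 3

3


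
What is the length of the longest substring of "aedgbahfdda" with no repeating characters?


Input: "aedgbahfdda"
Sliding window (track last position of each char):
  Position 0 ('a'): window [0,0] length 1 -- new best
  Position 1 ('e'): window [0,1] length 2 -- new best
  Position 2 ('d'): window [0,2] length 3 -- new best
  Position 3 ('g'): window [0,3] length 4 -- new best
  Position 4 ('b'): window [0,4] length 5 -- new best
  Position 5 ('a'): repeat (last at 0), move window start to 1
  Position 5 ('a'): window [1,5] length 5
  Position 6 ('h'): window [1,6] length 6 -- new best
  Position 7 ('f'): window [1,7] length 7 -- new best
  Position 8 ('d'): repeat (last at 2), move window start to 3
  Position 8 ('d'): window [3,8] length 6
  Position 9 ('d'): repeat (last at 8), move window start to 9
  Position 9 ('d'): window [9,9] length 1
  Position 10 ('a'): window [9,10] length 2
Longest substring with no repeats: "edgbahf" with length 7

7


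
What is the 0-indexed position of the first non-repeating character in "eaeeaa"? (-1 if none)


Input: eaeeaa
Character frequencies:
  'a': 3
  'e': 3
Scanning left to right for freq == 1:
  Position 0 ('e'): freq=3, skip
  Position 1 ('a'): freq=3, skip
  Position 2 ('e'): freq=3, skip
  Position 3 ('e'): freq=3, skip
  Position 4 ('a'): freq=3, skip
  Position 5 ('a'): freq=3, skip
  No unique character found => answer = -1

-1


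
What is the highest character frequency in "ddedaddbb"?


Input: ddedaddbb
Character counts:
  'a': 1
  'b': 2
  'd': 5
  'e': 1
Maximum frequency: 5

5


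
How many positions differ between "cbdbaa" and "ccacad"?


Comparing "cbdbaa" and "ccacad" position by position:
  Position 0: 'c' vs 'c' => same
  Position 1: 'b' vs 'c' => DIFFER
  Position 2: 'd' vs 'a' => DIFFER
  Position 3: 'b' vs 'c' => DIFFER
  Position 4: 'a' vs 'a' => same
  Position 5: 'a' vs 'd' => DIFFER
Positions that differ: 4

4


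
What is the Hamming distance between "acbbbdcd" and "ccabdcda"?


Comparing "acbbbdcd" and "ccabdcda" position by position:
  Position 0: 'a' vs 'c' => differ
  Position 1: 'c' vs 'c' => same
  Position 2: 'b' vs 'a' => differ
  Position 3: 'b' vs 'b' => same
  Position 4: 'b' vs 'd' => differ
  Position 5: 'd' vs 'c' => differ
  Position 6: 'c' vs 'd' => differ
  Position 7: 'd' vs 'a' => differ
Total differences (Hamming distance): 6

6


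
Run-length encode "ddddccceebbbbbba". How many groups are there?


Input: ddddccceebbbbbba
Scanning for consecutive runs:
  Group 1: 'd' x 4 (positions 0-3)
  Group 2: 'c' x 3 (positions 4-6)
  Group 3: 'e' x 2 (positions 7-8)
  Group 4: 'b' x 6 (positions 9-14)
  Group 5: 'a' x 1 (positions 15-15)
Total groups: 5

5


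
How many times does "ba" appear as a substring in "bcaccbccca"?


Searching for "ba" in "bcaccbccca"
Scanning each position:
  Position 0: "bc" => no
  Position 1: "ca" => no
  Position 2: "ac" => no
  Position 3: "cc" => no
  Position 4: "cb" => no
  Position 5: "bc" => no
  Position 6: "cc" => no
  Position 7: "cc" => no
  Position 8: "ca" => no
Total occurrences: 0

0


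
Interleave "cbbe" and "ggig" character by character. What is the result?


Interleaving "cbbe" and "ggig":
  Position 0: 'c' from first, 'g' from second => "cg"
  Position 1: 'b' from first, 'g' from second => "bg"
  Position 2: 'b' from first, 'i' from second => "bi"
  Position 3: 'e' from first, 'g' from second => "eg"
Result: cgbgbieg

cgbgbieg


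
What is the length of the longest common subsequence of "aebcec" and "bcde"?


LCS of "aebcec" and "bcde"
DP table:
           b    c    d    e
      0    0    0    0    0
  a   0    0    0    0    0
  e   0    0    0    0    1
  b   0    1    1    1    1
  c   0    1    2    2    2
  e   0    1    2    2    3
  c   0    1    2    2    3
LCS length = dp[6][4] = 3

3


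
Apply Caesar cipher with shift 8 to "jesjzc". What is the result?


Caesar cipher: shift "jesjzc" by 8
  'j' (pos 9) + 8 = pos 17 = 'r'
  'e' (pos 4) + 8 = pos 12 = 'm'
  's' (pos 18) + 8 = pos 0 = 'a'
  'j' (pos 9) + 8 = pos 17 = 'r'
  'z' (pos 25) + 8 = pos 7 = 'h'
  'c' (pos 2) + 8 = pos 10 = 'k'
Result: rmarhk

rmarhk


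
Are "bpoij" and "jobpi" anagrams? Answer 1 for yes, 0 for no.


Strings: "bpoij", "jobpi"
Sorted first:  bijop
Sorted second: bijop
Sorted forms match => anagrams

1


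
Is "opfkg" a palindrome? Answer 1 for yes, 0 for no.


Input: opfkg
Reversed: gkfpo
  Compare pos 0 ('o') with pos 4 ('g'): MISMATCH
  Compare pos 1 ('p') with pos 3 ('k'): MISMATCH
Result: not a palindrome

0


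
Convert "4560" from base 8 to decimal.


Input: "4560" in base 8
Positional expansion:
  Digit '4' (value 4) x 8^3 = 2048
  Digit '5' (value 5) x 8^2 = 320
  Digit '6' (value 6) x 8^1 = 48
  Digit '0' (value 0) x 8^0 = 0
Sum = 2416

2416


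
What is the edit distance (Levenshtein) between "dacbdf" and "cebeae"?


Computing edit distance: "dacbdf" -> "cebeae"
DP table:
           c    e    b    e    a    e
      0    1    2    3    4    5    6
  d   1    1    2    3    4    5    6
  a   2    2    2    3    4    4    5
  c   3    2    3    3    4    5    5
  b   4    3    3    3    4    5    6
  d   5    4    4    4    4    5    6
  f   6    5    5    5    5    5    6
Edit distance = dp[6][6] = 6

6


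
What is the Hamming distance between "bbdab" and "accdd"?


Comparing "bbdab" and "accdd" position by position:
  Position 0: 'b' vs 'a' => differ
  Position 1: 'b' vs 'c' => differ
  Position 2: 'd' vs 'c' => differ
  Position 3: 'a' vs 'd' => differ
  Position 4: 'b' vs 'd' => differ
Total differences (Hamming distance): 5

5


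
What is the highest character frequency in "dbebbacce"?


Input: dbebbacce
Character counts:
  'a': 1
  'b': 3
  'c': 2
  'd': 1
  'e': 2
Maximum frequency: 3

3


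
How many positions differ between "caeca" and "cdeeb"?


Comparing "caeca" and "cdeeb" position by position:
  Position 0: 'c' vs 'c' => same
  Position 1: 'a' vs 'd' => DIFFER
  Position 2: 'e' vs 'e' => same
  Position 3: 'c' vs 'e' => DIFFER
  Position 4: 'a' vs 'b' => DIFFER
Positions that differ: 3

3


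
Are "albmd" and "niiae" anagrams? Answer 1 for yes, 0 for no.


Strings: "albmd", "niiae"
Sorted first:  abdlm
Sorted second: aeiin
Differ at position 1: 'b' vs 'e' => not anagrams

0


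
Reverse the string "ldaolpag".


Input: ldaolpag
Reading characters right to left:
  Position 7: 'g'
  Position 6: 'a'
  Position 5: 'p'
  Position 4: 'l'
  Position 3: 'o'
  Position 2: 'a'
  Position 1: 'd'
  Position 0: 'l'
Reversed: gaploadl

gaploadl


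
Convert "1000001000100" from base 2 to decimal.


Input: "1000001000100" in base 2
Positional expansion:
  Digit '1' (value 1) x 2^12 = 4096
  Digit '0' (value 0) x 2^11 = 0
  Digit '0' (value 0) x 2^10 = 0
  Digit '0' (value 0) x 2^9 = 0
  Digit '0' (value 0) x 2^8 = 0
  Digit '0' (value 0) x 2^7 = 0
  Digit '1' (value 1) x 2^6 = 64
  Digit '0' (value 0) x 2^5 = 0
  Digit '0' (value 0) x 2^4 = 0
  Digit '0' (value 0) x 2^3 = 0
  Digit '1' (value 1) x 2^2 = 4
  Digit '0' (value 0) x 2^1 = 0
  Digit '0' (value 0) x 2^0 = 0
Sum = 4164

4164


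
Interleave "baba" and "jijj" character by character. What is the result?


Interleaving "baba" and "jijj":
  Position 0: 'b' from first, 'j' from second => "bj"
  Position 1: 'a' from first, 'i' from second => "ai"
  Position 2: 'b' from first, 'j' from second => "bj"
  Position 3: 'a' from first, 'j' from second => "aj"
Result: bjaibjaj

bjaibjaj


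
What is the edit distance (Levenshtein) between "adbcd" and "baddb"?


Computing edit distance: "adbcd" -> "baddb"
DP table:
           b    a    d    d    b
      0    1    2    3    4    5
  a   1    1    1    2    3    4
  d   2    2    2    1    2    3
  b   3    2    3    2    2    2
  c   4    3    3    3    3    3
  d   5    4    4    3    3    4
Edit distance = dp[5][5] = 4

4


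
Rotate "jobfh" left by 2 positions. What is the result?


Input: "jobfh", rotate left by 2
First 2 characters: "jo"
Remaining characters: "bfh"
Concatenate remaining + first: "bfh" + "jo" = "bfhjo"

bfhjo


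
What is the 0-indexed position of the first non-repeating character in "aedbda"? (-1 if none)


Input: aedbda
Character frequencies:
  'a': 2
  'b': 1
  'd': 2
  'e': 1
Scanning left to right for freq == 1:
  Position 0 ('a'): freq=2, skip
  Position 1 ('e'): unique! => answer = 1

1


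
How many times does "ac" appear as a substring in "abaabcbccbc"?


Searching for "ac" in "abaabcbccbc"
Scanning each position:
  Position 0: "ab" => no
  Position 1: "ba" => no
  Position 2: "aa" => no
  Position 3: "ab" => no
  Position 4: "bc" => no
  Position 5: "cb" => no
  Position 6: "bc" => no
  Position 7: "cc" => no
  Position 8: "cb" => no
  Position 9: "bc" => no
Total occurrences: 0

0


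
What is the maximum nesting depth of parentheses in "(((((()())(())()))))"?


Input: "(((((()())(())()))))"
Tracking depth:
  Position 0 '(': depth becomes 1
  Position 1 '(': depth becomes 2
  Position 2 '(': depth becomes 3
  Position 3 '(': depth becomes 4
  Position 4 '(': depth becomes 5
  Position 5 '(': depth becomes 6
  Position 6 ')': depth becomes 5
  Position 7 '(': depth becomes 6
  Position 8 ')': depth becomes 5
  Position 9 ')': depth becomes 4
  Position 10 '(': depth becomes 5
  Position 11 '(': depth becomes 6
  Position 12 ')': depth becomes 5
  Position 13 ')': depth becomes 4
  Position 14 '(': depth becomes 5
  Position 15 ')': depth becomes 4
  Position 16 ')': depth becomes 3
  Position 17 ')': depth becomes 2
  Position 18 ')': depth becomes 1
  Position 19 ')': depth becomes 0
Maximum depth reached: 6

6


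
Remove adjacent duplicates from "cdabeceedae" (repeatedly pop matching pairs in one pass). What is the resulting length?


Input: cdabeceedae
Stack-based adjacent duplicate removal:
  Read 'c': push. Stack: c
  Read 'd': push. Stack: cd
  Read 'a': push. Stack: cda
  Read 'b': push. Stack: cdab
  Read 'e': push. Stack: cdabe
  Read 'c': push. Stack: cdabec
  Read 'e': push. Stack: cdabece
  Read 'e': matches stack top 'e' => pop. Stack: cdabec
  Read 'd': push. Stack: cdabecd
  Read 'a': push. Stack: cdabecda
  Read 'e': push. Stack: cdabecdae
Final stack: "cdabecdae" (length 9)

9


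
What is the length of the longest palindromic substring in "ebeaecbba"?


Input: "ebeaecbba"
Checking substrings for palindromes:
  [0:3] "ebe" (len 3) => palindrome
  [2:5] "eae" (len 3) => palindrome
  [6:8] "bb" (len 2) => palindrome
Longest palindromic substring: "ebe" with length 3

3


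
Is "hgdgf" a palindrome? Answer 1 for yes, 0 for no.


Input: hgdgf
Reversed: fgdgh
  Compare pos 0 ('h') with pos 4 ('f'): MISMATCH
  Compare pos 1 ('g') with pos 3 ('g'): match
Result: not a palindrome

0


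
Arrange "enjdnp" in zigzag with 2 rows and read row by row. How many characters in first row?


Zigzag "enjdnp" into 2 rows:
Placing characters:
  'e' => row 0
  'n' => row 1
  'j' => row 0
  'd' => row 1
  'n' => row 0
  'p' => row 1
Rows:
  Row 0: "ejn"
  Row 1: "ndp"
First row length: 3

3


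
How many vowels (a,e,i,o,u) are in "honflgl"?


Input: honflgl
Checking each character:
  'h' at position 0: consonant
  'o' at position 1: vowel (running total: 1)
  'n' at position 2: consonant
  'f' at position 3: consonant
  'l' at position 4: consonant
  'g' at position 5: consonant
  'l' at position 6: consonant
Total vowels: 1

1


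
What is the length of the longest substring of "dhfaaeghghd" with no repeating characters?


Input: "dhfaaeghghd"
Sliding window (track last position of each char):
  Position 0 ('d'): window [0,0] length 1 -- new best
  Position 1 ('h'): window [0,1] length 2 -- new best
  Position 2 ('f'): window [0,2] length 3 -- new best
  Position 3 ('a'): window [0,3] length 4 -- new best
  Position 4 ('a'): repeat (last at 3), move window start to 4
  Position 4 ('a'): window [4,4] length 1
  Position 5 ('e'): window [4,5] length 2
  Position 6 ('g'): window [4,6] length 3
  Position 7 ('h'): window [4,7] length 4
  Position 8 ('g'): repeat (last at 6), move window start to 7
  Position 8 ('g'): window [7,8] length 2
  Position 9 ('h'): repeat (last at 7), move window start to 8
  Position 9 ('h'): window [8,9] length 2
  Position 10 ('d'): window [8,10] length 3
Longest substring with no repeats: "dhfa" with length 4

4


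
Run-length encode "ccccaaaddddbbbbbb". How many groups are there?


Input: ccccaaaddddbbbbbb
Scanning for consecutive runs:
  Group 1: 'c' x 4 (positions 0-3)
  Group 2: 'a' x 3 (positions 4-6)
  Group 3: 'd' x 4 (positions 7-10)
  Group 4: 'b' x 6 (positions 11-16)
Total groups: 4

4


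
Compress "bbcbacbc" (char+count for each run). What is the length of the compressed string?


Input: bbcbacbc
Runs:
  'b' x 2 => "b2"
  'c' x 1 => "c1"
  'b' x 1 => "b1"
  'a' x 1 => "a1"
  'c' x 1 => "c1"
  'b' x 1 => "b1"
  'c' x 1 => "c1"
Compressed: "b2c1b1a1c1b1c1"
Compressed length: 14

14


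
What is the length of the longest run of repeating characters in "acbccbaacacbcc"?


Input: "acbccbaacacbcc"
Scanning for longest run:
  Position 1 ('c'): new char, reset run to 1
  Position 2 ('b'): new char, reset run to 1
  Position 3 ('c'): new char, reset run to 1
  Position 4 ('c'): continues run of 'c', length=2
  Position 5 ('b'): new char, reset run to 1
  Position 6 ('a'): new char, reset run to 1
  Position 7 ('a'): continues run of 'a', length=2
  Position 8 ('c'): new char, reset run to 1
  Position 9 ('a'): new char, reset run to 1
  Position 10 ('c'): new char, reset run to 1
  Position 11 ('b'): new char, reset run to 1
  Position 12 ('c'): new char, reset run to 1
  Position 13 ('c'): continues run of 'c', length=2
Longest run: 'c' with length 2

2


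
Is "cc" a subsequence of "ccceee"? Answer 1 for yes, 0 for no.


Check if "cc" is a subsequence of "ccceee"
Greedy scan:
  Position 0 ('c'): matches sub[0] = 'c'
  Position 1 ('c'): matches sub[1] = 'c'
  Position 2 ('c'): no match needed
  Position 3 ('e'): no match needed
  Position 4 ('e'): no match needed
  Position 5 ('e'): no match needed
All 2 characters matched => is a subsequence

1


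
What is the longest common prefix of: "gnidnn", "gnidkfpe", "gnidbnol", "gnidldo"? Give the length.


Words: gnidnn, gnidkfpe, gnidbnol, gnidldo
  Position 0: all 'g' => match
  Position 1: all 'n' => match
  Position 2: all 'i' => match
  Position 3: all 'd' => match
  Position 4: ('n', 'k', 'b', 'l') => mismatch, stop
LCP = "gnid" (length 4)

4


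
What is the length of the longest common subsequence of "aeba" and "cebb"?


LCS of "aeba" and "cebb"
DP table:
           c    e    b    b
      0    0    0    0    0
  a   0    0    0    0    0
  e   0    0    1    1    1
  b   0    0    1    2    2
  a   0    0    1    2    2
LCS length = dp[4][4] = 2

2


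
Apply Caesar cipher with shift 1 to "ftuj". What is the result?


Caesar cipher: shift "ftuj" by 1
  'f' (pos 5) + 1 = pos 6 = 'g'
  't' (pos 19) + 1 = pos 20 = 'u'
  'u' (pos 20) + 1 = pos 21 = 'v'
  'j' (pos 9) + 1 = pos 10 = 'k'
Result: guvk

guvk


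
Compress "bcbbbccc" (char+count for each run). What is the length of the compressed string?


Input: bcbbbccc
Runs:
  'b' x 1 => "b1"
  'c' x 1 => "c1"
  'b' x 3 => "b3"
  'c' x 3 => "c3"
Compressed: "b1c1b3c3"
Compressed length: 8

8


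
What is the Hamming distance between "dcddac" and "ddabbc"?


Comparing "dcddac" and "ddabbc" position by position:
  Position 0: 'd' vs 'd' => same
  Position 1: 'c' vs 'd' => differ
  Position 2: 'd' vs 'a' => differ
  Position 3: 'd' vs 'b' => differ
  Position 4: 'a' vs 'b' => differ
  Position 5: 'c' vs 'c' => same
Total differences (Hamming distance): 4

4


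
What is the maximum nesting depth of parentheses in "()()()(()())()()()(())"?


Input: "()()()(()())()()()(())"
Tracking depth:
  Position 0 '(': depth becomes 1
  Position 1 ')': depth becomes 0
  Position 2 '(': depth becomes 1
  Position 3 ')': depth becomes 0
  Position 4 '(': depth becomes 1
  Position 5 ')': depth becomes 0
  Position 6 '(': depth becomes 1
  Position 7 '(': depth becomes 2
  Position 8 ')': depth becomes 1
  Position 9 '(': depth becomes 2
  Position 10 ')': depth becomes 1
  Position 11 ')': depth becomes 0
  Position 12 '(': depth becomes 1
  Position 13 ')': depth becomes 0
  Position 14 '(': depth becomes 1
  Position 15 ')': depth becomes 0
  Position 16 '(': depth becomes 1
  Position 17 ')': depth becomes 0
  Position 18 '(': depth becomes 1
  Position 19 '(': depth becomes 2
  Position 20 ')': depth becomes 1
  Position 21 ')': depth becomes 0
Maximum depth reached: 2

2


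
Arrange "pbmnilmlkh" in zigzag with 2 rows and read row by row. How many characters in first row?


Zigzag "pbmnilmlkh" into 2 rows:
Placing characters:
  'p' => row 0
  'b' => row 1
  'm' => row 0
  'n' => row 1
  'i' => row 0
  'l' => row 1
  'm' => row 0
  'l' => row 1
  'k' => row 0
  'h' => row 1
Rows:
  Row 0: "pmimk"
  Row 1: "bnllh"
First row length: 5

5


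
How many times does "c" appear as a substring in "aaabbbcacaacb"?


Searching for "c" in "aaabbbcacaacb"
Scanning each position:
  Position 0: "a" => no
  Position 1: "a" => no
  Position 2: "a" => no
  Position 3: "b" => no
  Position 4: "b" => no
  Position 5: "b" => no
  Position 6: "c" => MATCH
  Position 7: "a" => no
  Position 8: "c" => MATCH
  Position 9: "a" => no
  Position 10: "a" => no
  Position 11: "c" => MATCH
  Position 12: "b" => no
Total occurrences: 3

3


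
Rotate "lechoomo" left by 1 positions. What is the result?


Input: "lechoomo", rotate left by 1
First 1 characters: "l"
Remaining characters: "echoomo"
Concatenate remaining + first: "echoomo" + "l" = "echoomol"

echoomol


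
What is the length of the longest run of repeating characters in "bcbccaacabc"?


Input: "bcbccaacabc"
Scanning for longest run:
  Position 1 ('c'): new char, reset run to 1
  Position 2 ('b'): new char, reset run to 1
  Position 3 ('c'): new char, reset run to 1
  Position 4 ('c'): continues run of 'c', length=2
  Position 5 ('a'): new char, reset run to 1
  Position 6 ('a'): continues run of 'a', length=2
  Position 7 ('c'): new char, reset run to 1
  Position 8 ('a'): new char, reset run to 1
  Position 9 ('b'): new char, reset run to 1
  Position 10 ('c'): new char, reset run to 1
Longest run: 'c' with length 2

2


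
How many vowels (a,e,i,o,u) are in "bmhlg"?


Input: bmhlg
Checking each character:
  'b' at position 0: consonant
  'm' at position 1: consonant
  'h' at position 2: consonant
  'l' at position 3: consonant
  'g' at position 4: consonant
Total vowels: 0

0


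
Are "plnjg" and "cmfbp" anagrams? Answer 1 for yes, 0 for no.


Strings: "plnjg", "cmfbp"
Sorted first:  gjlnp
Sorted second: bcfmp
Differ at position 0: 'g' vs 'b' => not anagrams

0


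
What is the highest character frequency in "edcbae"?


Input: edcbae
Character counts:
  'a': 1
  'b': 1
  'c': 1
  'd': 1
  'e': 2
Maximum frequency: 2

2


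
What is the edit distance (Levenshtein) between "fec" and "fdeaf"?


Computing edit distance: "fec" -> "fdeaf"
DP table:
           f    d    e    a    f
      0    1    2    3    4    5
  f   1    0    1    2    3    4
  e   2    1    1    1    2    3
  c   3    2    2    2    2    3
Edit distance = dp[3][5] = 3

3


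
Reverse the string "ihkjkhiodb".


Input: ihkjkhiodb
Reading characters right to left:
  Position 9: 'b'
  Position 8: 'd'
  Position 7: 'o'
  Position 6: 'i'
  Position 5: 'h'
  Position 4: 'k'
  Position 3: 'j'
  Position 2: 'k'
  Position 1: 'h'
  Position 0: 'i'
Reversed: bdoihkjkhi

bdoihkjkhi


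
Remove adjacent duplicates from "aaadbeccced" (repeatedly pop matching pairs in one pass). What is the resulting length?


Input: aaadbeccced
Stack-based adjacent duplicate removal:
  Read 'a': push. Stack: a
  Read 'a': matches stack top 'a' => pop. Stack: (empty)
  Read 'a': push. Stack: a
  Read 'd': push. Stack: ad
  Read 'b': push. Stack: adb
  Read 'e': push. Stack: adbe
  Read 'c': push. Stack: adbec
  Read 'c': matches stack top 'c' => pop. Stack: adbe
  Read 'c': push. Stack: adbec
  Read 'e': push. Stack: adbece
  Read 'd': push. Stack: adbeced
Final stack: "adbeced" (length 7)

7


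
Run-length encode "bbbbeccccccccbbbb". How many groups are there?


Input: bbbbeccccccccbbbb
Scanning for consecutive runs:
  Group 1: 'b' x 4 (positions 0-3)
  Group 2: 'e' x 1 (positions 4-4)
  Group 3: 'c' x 8 (positions 5-12)
  Group 4: 'b' x 4 (positions 13-16)
Total groups: 4

4


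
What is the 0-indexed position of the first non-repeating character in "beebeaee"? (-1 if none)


Input: beebeaee
Character frequencies:
  'a': 1
  'b': 2
  'e': 5
Scanning left to right for freq == 1:
  Position 0 ('b'): freq=2, skip
  Position 1 ('e'): freq=5, skip
  Position 2 ('e'): freq=5, skip
  Position 3 ('b'): freq=2, skip
  Position 4 ('e'): freq=5, skip
  Position 5 ('a'): unique! => answer = 5

5


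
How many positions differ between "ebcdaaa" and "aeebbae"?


Comparing "ebcdaaa" and "aeebbae" position by position:
  Position 0: 'e' vs 'a' => DIFFER
  Position 1: 'b' vs 'e' => DIFFER
  Position 2: 'c' vs 'e' => DIFFER
  Position 3: 'd' vs 'b' => DIFFER
  Position 4: 'a' vs 'b' => DIFFER
  Position 5: 'a' vs 'a' => same
  Position 6: 'a' vs 'e' => DIFFER
Positions that differ: 6

6


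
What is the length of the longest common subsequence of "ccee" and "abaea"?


LCS of "ccee" and "abaea"
DP table:
           a    b    a    e    a
      0    0    0    0    0    0
  c   0    0    0    0    0    0
  c   0    0    0    0    0    0
  e   0    0    0    0    1    1
  e   0    0    0    0    1    1
LCS length = dp[4][5] = 1

1


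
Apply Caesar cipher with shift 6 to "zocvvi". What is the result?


Caesar cipher: shift "zocvvi" by 6
  'z' (pos 25) + 6 = pos 5 = 'f'
  'o' (pos 14) + 6 = pos 20 = 'u'
  'c' (pos 2) + 6 = pos 8 = 'i'
  'v' (pos 21) + 6 = pos 1 = 'b'
  'v' (pos 21) + 6 = pos 1 = 'b'
  'i' (pos 8) + 6 = pos 14 = 'o'
Result: fuibbo

fuibbo


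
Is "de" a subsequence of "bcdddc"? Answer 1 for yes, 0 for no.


Check if "de" is a subsequence of "bcdddc"
Greedy scan:
  Position 0 ('b'): no match needed
  Position 1 ('c'): no match needed
  Position 2 ('d'): matches sub[0] = 'd'
  Position 3 ('d'): no match needed
  Position 4 ('d'): no match needed
  Position 5 ('c'): no match needed
Only matched 1/2 characters => not a subsequence

0


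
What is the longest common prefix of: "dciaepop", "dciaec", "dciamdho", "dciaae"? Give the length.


Words: dciaepop, dciaec, dciamdho, dciaae
  Position 0: all 'd' => match
  Position 1: all 'c' => match
  Position 2: all 'i' => match
  Position 3: all 'a' => match
  Position 4: ('e', 'e', 'm', 'a') => mismatch, stop
LCP = "dcia" (length 4)

4


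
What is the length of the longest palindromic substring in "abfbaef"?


Input: "abfbaef"
Checking substrings for palindromes:
  [0:5] "abfba" (len 5) => palindrome
  [1:4] "bfb" (len 3) => palindrome
Longest palindromic substring: "abfba" with length 5

5


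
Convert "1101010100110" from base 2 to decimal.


Input: "1101010100110" in base 2
Positional expansion:
  Digit '1' (value 1) x 2^12 = 4096
  Digit '1' (value 1) x 2^11 = 2048
  Digit '0' (value 0) x 2^10 = 0
  Digit '1' (value 1) x 2^9 = 512
  Digit '0' (value 0) x 2^8 = 0
  Digit '1' (value 1) x 2^7 = 128
  Digit '0' (value 0) x 2^6 = 0
  Digit '1' (value 1) x 2^5 = 32
  Digit '0' (value 0) x 2^4 = 0
  Digit '0' (value 0) x 2^3 = 0
  Digit '1' (value 1) x 2^2 = 4
  Digit '1' (value 1) x 2^1 = 2
  Digit '0' (value 0) x 2^0 = 0
Sum = 6822

6822


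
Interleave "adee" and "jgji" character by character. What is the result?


Interleaving "adee" and "jgji":
  Position 0: 'a' from first, 'j' from second => "aj"
  Position 1: 'd' from first, 'g' from second => "dg"
  Position 2: 'e' from first, 'j' from second => "ej"
  Position 3: 'e' from first, 'i' from second => "ei"
Result: ajdgejei

ajdgejei


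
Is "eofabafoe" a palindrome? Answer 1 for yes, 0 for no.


Input: eofabafoe
Reversed: eofabafoe
  Compare pos 0 ('e') with pos 8 ('e'): match
  Compare pos 1 ('o') with pos 7 ('o'): match
  Compare pos 2 ('f') with pos 6 ('f'): match
  Compare pos 3 ('a') with pos 5 ('a'): match
Result: palindrome

1


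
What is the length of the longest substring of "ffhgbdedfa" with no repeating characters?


Input: "ffhgbdedfa"
Sliding window (track last position of each char):
  Position 0 ('f'): window [0,0] length 1 -- new best
  Position 1 ('f'): repeat (last at 0), move window start to 1
  Position 1 ('f'): window [1,1] length 1
  Position 2 ('h'): window [1,2] length 2 -- new best
  Position 3 ('g'): window [1,3] length 3 -- new best
  Position 4 ('b'): window [1,4] length 4 -- new best
  Position 5 ('d'): window [1,5] length 5 -- new best
  Position 6 ('e'): window [1,6] length 6 -- new best
  Position 7 ('d'): repeat (last at 5), move window start to 6
  Position 7 ('d'): window [6,7] length 2
  Position 8 ('f'): window [6,8] length 3
  Position 9 ('a'): window [6,9] length 4
Longest substring with no repeats: "fhgbde" with length 6

6


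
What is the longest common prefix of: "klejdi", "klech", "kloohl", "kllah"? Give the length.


Words: klejdi, klech, kloohl, kllah
  Position 0: all 'k' => match
  Position 1: all 'l' => match
  Position 2: ('e', 'e', 'o', 'l') => mismatch, stop
LCP = "kl" (length 2)

2


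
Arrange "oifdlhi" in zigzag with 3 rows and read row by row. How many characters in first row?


Zigzag "oifdlhi" into 3 rows:
Placing characters:
  'o' => row 0
  'i' => row 1
  'f' => row 2
  'd' => row 1
  'l' => row 0
  'h' => row 1
  'i' => row 2
Rows:
  Row 0: "ol"
  Row 1: "idh"
  Row 2: "fi"
First row length: 2

2


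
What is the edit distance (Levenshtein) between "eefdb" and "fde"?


Computing edit distance: "eefdb" -> "fde"
DP table:
           f    d    e
      0    1    2    3
  e   1    1    2    2
  e   2    2    2    2
  f   3    2    3    3
  d   4    3    2    3
  b   5    4    3    3
Edit distance = dp[5][3] = 3

3


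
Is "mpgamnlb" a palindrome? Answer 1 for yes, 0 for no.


Input: mpgamnlb
Reversed: blnmagpm
  Compare pos 0 ('m') with pos 7 ('b'): MISMATCH
  Compare pos 1 ('p') with pos 6 ('l'): MISMATCH
  Compare pos 2 ('g') with pos 5 ('n'): MISMATCH
  Compare pos 3 ('a') with pos 4 ('m'): MISMATCH
Result: not a palindrome

0
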